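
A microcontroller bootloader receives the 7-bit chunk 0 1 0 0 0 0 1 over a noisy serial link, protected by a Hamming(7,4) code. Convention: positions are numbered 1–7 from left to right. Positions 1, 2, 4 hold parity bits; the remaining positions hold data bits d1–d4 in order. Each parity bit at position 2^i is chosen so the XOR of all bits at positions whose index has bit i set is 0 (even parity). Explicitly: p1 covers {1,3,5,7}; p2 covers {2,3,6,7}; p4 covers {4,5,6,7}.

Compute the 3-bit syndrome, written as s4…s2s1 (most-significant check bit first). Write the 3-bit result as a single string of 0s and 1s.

101

s1 (pos 1,3,5,7): 0⊕0⊕0⊕1 = 1
s2 (pos 2,3,6,7): 1⊕0⊕0⊕1 = 0
s4 (pos 4,5,6,7): 0⊕0⊕0⊕1 = 1
Syndrome s4…s1 = 101 → error at position 5.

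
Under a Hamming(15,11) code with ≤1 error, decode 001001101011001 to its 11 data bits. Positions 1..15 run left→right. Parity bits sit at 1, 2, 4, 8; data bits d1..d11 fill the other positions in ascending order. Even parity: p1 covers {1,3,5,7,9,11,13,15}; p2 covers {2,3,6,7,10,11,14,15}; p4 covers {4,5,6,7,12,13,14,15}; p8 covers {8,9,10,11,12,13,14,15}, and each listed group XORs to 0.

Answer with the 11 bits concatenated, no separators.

00111011001

s1 (pos 1,3,5,7,9,11,13,15): 0⊕1⊕0⊕1⊕1⊕1⊕0⊕1 = 1
s2 (pos 2,3,6,7,10,11,14,15): 0⊕1⊕1⊕1⊕0⊕1⊕0⊕1 = 1
s4 (pos 4,5,6,7,12,13,14,15): 0⊕0⊕1⊕1⊕1⊕0⊕0⊕1 = 0
s8 (pos 8,9,10,11,12,13,14,15): 0⊕1⊕0⊕1⊕1⊕0⊕0⊕1 = 0
Syndrome s8…s1 = 0011 → error at position 3.
Flip position 3: 001001101011001 → 000001101011001
Read data bits from positions 3,5,6,7,9,10,11,12,13,14,15: 00111011001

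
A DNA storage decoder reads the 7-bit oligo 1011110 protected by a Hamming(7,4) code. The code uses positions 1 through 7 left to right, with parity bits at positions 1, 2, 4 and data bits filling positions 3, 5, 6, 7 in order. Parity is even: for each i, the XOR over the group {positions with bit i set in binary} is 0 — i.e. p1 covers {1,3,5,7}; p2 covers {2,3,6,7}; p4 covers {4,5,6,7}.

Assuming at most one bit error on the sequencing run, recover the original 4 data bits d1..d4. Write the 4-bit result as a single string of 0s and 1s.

s1 (pos 1,3,5,7): 1⊕1⊕1⊕0 = 1
s2 (pos 2,3,6,7): 0⊕1⊕1⊕0 = 0
s4 (pos 4,5,6,7): 1⊕1⊕1⊕0 = 1
Syndrome s4…s1 = 101 → error at position 5.
Flip position 5: 1011110 → 1011010
Read data bits from positions 3,5,6,7: 1010

1010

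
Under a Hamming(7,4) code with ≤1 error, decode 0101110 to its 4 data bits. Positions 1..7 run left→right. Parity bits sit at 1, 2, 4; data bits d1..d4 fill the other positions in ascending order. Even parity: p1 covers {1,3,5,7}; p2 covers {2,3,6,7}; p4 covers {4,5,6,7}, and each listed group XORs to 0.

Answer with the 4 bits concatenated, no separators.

s1 (pos 1,3,5,7): 0⊕0⊕1⊕0 = 1
s2 (pos 2,3,6,7): 1⊕0⊕1⊕0 = 0
s4 (pos 4,5,6,7): 1⊕1⊕1⊕0 = 1
Syndrome s4…s1 = 101 → error at position 5.
Flip position 5: 0101110 → 0101010
Read data bits from positions 3,5,6,7: 0010

0010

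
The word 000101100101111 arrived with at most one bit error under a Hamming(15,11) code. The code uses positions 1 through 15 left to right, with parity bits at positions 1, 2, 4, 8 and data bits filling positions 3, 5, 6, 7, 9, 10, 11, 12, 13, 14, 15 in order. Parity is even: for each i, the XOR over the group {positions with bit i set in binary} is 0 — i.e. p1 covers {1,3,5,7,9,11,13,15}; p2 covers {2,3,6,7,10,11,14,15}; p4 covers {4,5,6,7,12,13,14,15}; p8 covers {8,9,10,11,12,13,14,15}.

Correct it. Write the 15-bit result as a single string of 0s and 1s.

000101100101110

s1 (pos 1,3,5,7,9,11,13,15): 0⊕0⊕0⊕1⊕0⊕0⊕1⊕1 = 1
s2 (pos 2,3,6,7,10,11,14,15): 0⊕0⊕1⊕1⊕1⊕0⊕1⊕1 = 1
s4 (pos 4,5,6,7,12,13,14,15): 1⊕0⊕1⊕1⊕1⊕1⊕1⊕1 = 1
s8 (pos 8,9,10,11,12,13,14,15): 0⊕0⊕1⊕0⊕1⊕1⊕1⊕1 = 1
Syndrome s8…s1 = 1111 → error at position 15.
Flip position 15: 000101100101111 → 000101100101110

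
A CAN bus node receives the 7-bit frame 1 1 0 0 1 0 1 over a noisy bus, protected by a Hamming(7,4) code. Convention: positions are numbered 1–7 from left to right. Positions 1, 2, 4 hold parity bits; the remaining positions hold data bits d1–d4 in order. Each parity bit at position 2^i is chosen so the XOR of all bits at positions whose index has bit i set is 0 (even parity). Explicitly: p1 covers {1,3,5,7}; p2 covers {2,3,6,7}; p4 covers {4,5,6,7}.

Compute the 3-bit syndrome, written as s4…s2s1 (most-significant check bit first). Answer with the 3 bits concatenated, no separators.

s1 (pos 1,3,5,7): 1⊕0⊕1⊕1 = 1
s2 (pos 2,3,6,7): 1⊕0⊕0⊕1 = 0
s4 (pos 4,5,6,7): 0⊕1⊕0⊕1 = 0
Syndrome s4…s1 = 001 → error at position 1.

001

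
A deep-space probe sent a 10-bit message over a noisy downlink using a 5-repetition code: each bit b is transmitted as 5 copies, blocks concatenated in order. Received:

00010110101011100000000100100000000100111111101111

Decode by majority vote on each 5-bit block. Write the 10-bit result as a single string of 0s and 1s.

0110000111

Block 1 (00010): 1 one → 0
Block 2 (11010): 3 ones → 1
Block 3 (10111): 4 ones → 1
Block 4 (00000): 0 ones → 0
Block 5 (00010): 1 one → 0
Block 6 (01000): 1 one → 0
Block 7 (00000): 0 ones → 0
Block 8 (10011): 3 ones → 1
Block 9 (11111): 5 ones → 1
Block 10 (01111): 4 ones → 1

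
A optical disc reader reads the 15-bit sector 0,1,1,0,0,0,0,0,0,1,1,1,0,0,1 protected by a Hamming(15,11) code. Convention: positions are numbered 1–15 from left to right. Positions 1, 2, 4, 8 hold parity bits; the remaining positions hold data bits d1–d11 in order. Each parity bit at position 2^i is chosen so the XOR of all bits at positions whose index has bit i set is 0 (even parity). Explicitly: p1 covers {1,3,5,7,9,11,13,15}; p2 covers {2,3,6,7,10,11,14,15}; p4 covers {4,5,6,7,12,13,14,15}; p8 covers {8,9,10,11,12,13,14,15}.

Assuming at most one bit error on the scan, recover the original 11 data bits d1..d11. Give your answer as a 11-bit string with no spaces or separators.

s1 (pos 1,3,5,7,9,11,13,15): 0⊕1⊕0⊕0⊕0⊕1⊕0⊕1 = 1
s2 (pos 2,3,6,7,10,11,14,15): 1⊕1⊕0⊕0⊕1⊕1⊕0⊕1 = 1
s4 (pos 4,5,6,7,12,13,14,15): 0⊕0⊕0⊕0⊕1⊕0⊕0⊕1 = 0
s8 (pos 8,9,10,11,12,13,14,15): 0⊕0⊕1⊕1⊕1⊕0⊕0⊕1 = 0
Syndrome s8…s1 = 0011 → error at position 3.
Flip position 3: 011000000111001 → 010000000111001
Read data bits from positions 3,5,6,7,9,10,11,12,13,14,15: 00000111001

00000111001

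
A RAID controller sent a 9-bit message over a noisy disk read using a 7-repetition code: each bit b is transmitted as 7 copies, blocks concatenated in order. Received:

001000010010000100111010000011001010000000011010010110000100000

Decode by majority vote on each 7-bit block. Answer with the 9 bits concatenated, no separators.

001010000

Block 1 (0010000): 1 one → 0
Block 2 (1001000): 2 ones → 0
Block 3 (0100111): 4 ones → 1
Block 4 (0100000): 1 one → 0
Block 5 (1100101): 4 ones → 1
Block 6 (0000000): 0 ones → 0
Block 7 (0110100): 3 ones → 0
Block 8 (1011000): 3 ones → 0
Block 9 (0100000): 1 one → 0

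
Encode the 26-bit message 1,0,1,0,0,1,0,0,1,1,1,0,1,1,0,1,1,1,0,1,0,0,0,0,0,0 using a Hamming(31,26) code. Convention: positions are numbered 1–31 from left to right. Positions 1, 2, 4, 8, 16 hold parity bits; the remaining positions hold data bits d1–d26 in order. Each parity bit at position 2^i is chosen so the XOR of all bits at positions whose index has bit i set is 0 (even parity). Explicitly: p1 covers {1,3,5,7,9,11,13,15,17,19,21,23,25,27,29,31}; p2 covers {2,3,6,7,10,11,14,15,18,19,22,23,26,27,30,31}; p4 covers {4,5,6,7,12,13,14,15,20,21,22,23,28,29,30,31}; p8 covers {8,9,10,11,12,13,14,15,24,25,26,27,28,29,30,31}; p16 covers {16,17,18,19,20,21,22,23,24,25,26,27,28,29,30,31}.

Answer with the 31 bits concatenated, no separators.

Place data at non-parity positions: p1 p2 1 p4 0 1 0 p8 0 1 0 0 1 1 1 p16 0 1 1 0 1 1 1 0 1 0 0 0 0 0 0
p1 (pos 1,3,5,7,9,11,13,15,17,19,21,23,25,27,29,31): XOR of data positions = 1⊕0⊕0⊕0⊕0⊕1⊕1⊕0⊕1⊕1⊕1⊕1⊕0⊕0⊕0 = 1
p2 (pos 2,3,6,7,10,11,14,15,18,19,22,23,26,27,30,31): XOR of data positions = 1⊕1⊕0⊕1⊕0⊕1⊕1⊕1⊕1⊕1⊕1⊕0⊕0⊕0⊕0 = 1
p4 (pos 4,5,6,7,12,13,14,15,20,21,22,23,28,29,30,31): XOR of data positions = 0⊕1⊕0⊕0⊕1⊕1⊕1⊕0⊕1⊕1⊕1⊕0⊕0⊕0⊕0 = 1
p8 (pos 8,9,10,11,12,13,14,15,24,25,26,27,28,29,30,31): XOR of data positions = 0⊕1⊕0⊕0⊕1⊕1⊕1⊕0⊕1⊕0⊕0⊕0⊕0⊕0⊕0 = 1
p16 (pos 16,17,18,19,20,21,22,23,24,25,26,27,28,29,30,31): XOR of data positions = 0⊕1⊕1⊕0⊕1⊕1⊕1⊕0⊕1⊕0⊕0⊕0⊕0⊕0⊕0 = 0
Codeword: 1111010101001110011011101000000

1111010101001110011011101000000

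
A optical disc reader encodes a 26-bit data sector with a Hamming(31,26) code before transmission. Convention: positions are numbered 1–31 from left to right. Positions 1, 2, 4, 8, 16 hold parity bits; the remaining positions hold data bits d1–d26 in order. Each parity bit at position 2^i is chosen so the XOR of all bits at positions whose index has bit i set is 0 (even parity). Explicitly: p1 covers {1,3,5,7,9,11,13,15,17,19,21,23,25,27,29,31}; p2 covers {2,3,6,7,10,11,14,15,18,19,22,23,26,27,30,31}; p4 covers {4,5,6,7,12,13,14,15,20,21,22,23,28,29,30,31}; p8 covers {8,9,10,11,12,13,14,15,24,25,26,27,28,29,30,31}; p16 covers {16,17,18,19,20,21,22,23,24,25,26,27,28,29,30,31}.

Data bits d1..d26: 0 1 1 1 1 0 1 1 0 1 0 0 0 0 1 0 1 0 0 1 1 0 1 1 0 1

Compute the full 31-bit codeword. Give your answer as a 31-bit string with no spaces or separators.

1100111110110101000101001101101

Place data at non-parity positions: p1 p2 0 p4 1 1 1 p8 1 0 1 1 0 1 0 p16 0 0 0 1 0 1 0 0 1 1 0 1 1 0 1
p1 (pos 1,3,5,7,9,11,13,15,17,19,21,23,25,27,29,31): XOR of data positions = 0⊕1⊕1⊕1⊕1⊕0⊕0⊕0⊕0⊕0⊕0⊕1⊕0⊕1⊕1 = 1
p2 (pos 2,3,6,7,10,11,14,15,18,19,22,23,26,27,30,31): XOR of data positions = 0⊕1⊕1⊕0⊕1⊕1⊕0⊕0⊕0⊕1⊕0⊕1⊕0⊕0⊕1 = 1
p4 (pos 4,5,6,7,12,13,14,15,20,21,22,23,28,29,30,31): XOR of data positions = 1⊕1⊕1⊕1⊕0⊕1⊕0⊕1⊕0⊕1⊕0⊕1⊕1⊕0⊕1 = 0
p8 (pos 8,9,10,11,12,13,14,15,24,25,26,27,28,29,30,31): XOR of data positions = 1⊕0⊕1⊕1⊕0⊕1⊕0⊕0⊕1⊕1⊕0⊕1⊕1⊕0⊕1 = 1
p16 (pos 16,17,18,19,20,21,22,23,24,25,26,27,28,29,30,31): XOR of data positions = 0⊕0⊕0⊕1⊕0⊕1⊕0⊕0⊕1⊕1⊕0⊕1⊕1⊕0⊕1 = 1
Codeword: 1100111110110101000101001101101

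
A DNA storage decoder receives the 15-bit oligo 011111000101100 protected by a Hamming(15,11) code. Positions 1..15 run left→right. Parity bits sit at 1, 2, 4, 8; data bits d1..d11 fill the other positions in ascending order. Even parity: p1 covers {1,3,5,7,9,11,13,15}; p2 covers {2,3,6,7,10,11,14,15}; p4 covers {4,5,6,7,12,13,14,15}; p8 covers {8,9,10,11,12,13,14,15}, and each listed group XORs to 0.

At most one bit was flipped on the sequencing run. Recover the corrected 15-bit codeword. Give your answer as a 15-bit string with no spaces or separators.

s1 (pos 1,3,5,7,9,11,13,15): 0⊕1⊕1⊕0⊕0⊕0⊕1⊕0 = 1
s2 (pos 2,3,6,7,10,11,14,15): 1⊕1⊕1⊕0⊕1⊕0⊕0⊕0 = 0
s4 (pos 4,5,6,7,12,13,14,15): 1⊕1⊕1⊕0⊕1⊕1⊕0⊕0 = 1
s8 (pos 8,9,10,11,12,13,14,15): 0⊕0⊕1⊕0⊕1⊕1⊕0⊕0 = 1
Syndrome s8…s1 = 1101 → error at position 13.
Flip position 13: 011111000101100 → 011111000101000

011111000101000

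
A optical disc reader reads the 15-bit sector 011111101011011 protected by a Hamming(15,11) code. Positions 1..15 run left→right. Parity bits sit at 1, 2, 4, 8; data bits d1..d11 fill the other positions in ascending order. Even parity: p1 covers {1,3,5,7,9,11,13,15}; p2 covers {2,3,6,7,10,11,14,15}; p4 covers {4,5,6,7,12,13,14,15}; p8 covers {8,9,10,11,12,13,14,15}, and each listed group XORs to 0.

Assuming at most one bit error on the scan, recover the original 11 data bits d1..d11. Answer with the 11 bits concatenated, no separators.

s1 (pos 1,3,5,7,9,11,13,15): 0⊕1⊕1⊕1⊕1⊕1⊕0⊕1 = 0
s2 (pos 2,3,6,7,10,11,14,15): 1⊕1⊕1⊕1⊕0⊕1⊕1⊕1 = 1
s4 (pos 4,5,6,7,12,13,14,15): 1⊕1⊕1⊕1⊕1⊕0⊕1⊕1 = 1
s8 (pos 8,9,10,11,12,13,14,15): 0⊕1⊕0⊕1⊕1⊕0⊕1⊕1 = 1
Syndrome s8…s1 = 1110 → error at position 14.
Flip position 14: 011111101011011 → 011111101011001
Read data bits from positions 3,5,6,7,9,10,11,12,13,14,15: 11111011001

11111011001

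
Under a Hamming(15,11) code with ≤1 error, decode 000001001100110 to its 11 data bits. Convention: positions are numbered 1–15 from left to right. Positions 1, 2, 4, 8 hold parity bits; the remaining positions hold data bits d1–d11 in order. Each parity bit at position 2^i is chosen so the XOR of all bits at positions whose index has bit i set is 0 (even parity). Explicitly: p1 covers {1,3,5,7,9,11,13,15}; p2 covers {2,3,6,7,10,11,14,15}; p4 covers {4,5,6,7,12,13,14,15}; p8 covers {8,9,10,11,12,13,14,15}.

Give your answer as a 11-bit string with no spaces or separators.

s1 (pos 1,3,5,7,9,11,13,15): 0⊕0⊕0⊕0⊕1⊕0⊕1⊕0 = 0
s2 (pos 2,3,6,7,10,11,14,15): 0⊕0⊕1⊕0⊕1⊕0⊕1⊕0 = 1
s4 (pos 4,5,6,7,12,13,14,15): 0⊕0⊕1⊕0⊕0⊕1⊕1⊕0 = 1
s8 (pos 8,9,10,11,12,13,14,15): 0⊕1⊕1⊕0⊕0⊕1⊕1⊕0 = 0
Syndrome s8…s1 = 0110 → error at position 6.
Flip position 6: 000001001100110 → 000000001100110
Read data bits from positions 3,5,6,7,9,10,11,12,13,14,15: 00001100110

00001100110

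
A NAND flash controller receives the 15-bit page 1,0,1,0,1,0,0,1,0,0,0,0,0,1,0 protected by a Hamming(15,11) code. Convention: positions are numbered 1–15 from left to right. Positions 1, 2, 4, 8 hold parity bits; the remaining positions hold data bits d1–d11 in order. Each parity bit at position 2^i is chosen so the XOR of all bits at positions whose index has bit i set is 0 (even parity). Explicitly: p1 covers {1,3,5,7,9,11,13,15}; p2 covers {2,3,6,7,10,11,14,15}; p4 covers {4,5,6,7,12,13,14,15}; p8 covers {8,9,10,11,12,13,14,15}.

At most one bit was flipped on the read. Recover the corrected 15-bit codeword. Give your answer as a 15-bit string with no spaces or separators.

001010010000010

s1 (pos 1,3,5,7,9,11,13,15): 1⊕1⊕1⊕0⊕0⊕0⊕0⊕0 = 1
s2 (pos 2,3,6,7,10,11,14,15): 0⊕1⊕0⊕0⊕0⊕0⊕1⊕0 = 0
s4 (pos 4,5,6,7,12,13,14,15): 0⊕1⊕0⊕0⊕0⊕0⊕1⊕0 = 0
s8 (pos 8,9,10,11,12,13,14,15): 1⊕0⊕0⊕0⊕0⊕0⊕1⊕0 = 0
Syndrome s8…s1 = 0001 → error at position 1.
Flip position 1: 101010010000010 → 001010010000010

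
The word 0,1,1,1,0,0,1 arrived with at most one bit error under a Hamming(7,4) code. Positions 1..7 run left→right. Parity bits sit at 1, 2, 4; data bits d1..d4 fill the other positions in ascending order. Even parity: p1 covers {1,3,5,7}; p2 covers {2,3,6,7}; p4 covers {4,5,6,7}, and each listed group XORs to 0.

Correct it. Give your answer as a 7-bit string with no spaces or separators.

0011001

s1 (pos 1,3,5,7): 0⊕1⊕0⊕1 = 0
s2 (pos 2,3,6,7): 1⊕1⊕0⊕1 = 1
s4 (pos 4,5,6,7): 1⊕0⊕0⊕1 = 0
Syndrome s4…s1 = 010 → error at position 2.
Flip position 2: 0111001 → 0011001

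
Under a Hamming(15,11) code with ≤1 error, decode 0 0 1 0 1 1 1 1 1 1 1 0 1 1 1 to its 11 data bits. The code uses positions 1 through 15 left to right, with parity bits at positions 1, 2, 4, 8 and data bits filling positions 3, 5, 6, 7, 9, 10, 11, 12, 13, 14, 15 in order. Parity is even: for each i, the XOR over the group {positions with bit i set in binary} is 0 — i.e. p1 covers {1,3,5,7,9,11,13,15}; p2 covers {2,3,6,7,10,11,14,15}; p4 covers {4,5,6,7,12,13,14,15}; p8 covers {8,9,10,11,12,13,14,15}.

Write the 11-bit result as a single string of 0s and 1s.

s1 (pos 1,3,5,7,9,11,13,15): 0⊕1⊕1⊕1⊕1⊕1⊕1⊕1 = 1
s2 (pos 2,3,6,7,10,11,14,15): 0⊕1⊕1⊕1⊕1⊕1⊕1⊕1 = 1
s4 (pos 4,5,6,7,12,13,14,15): 0⊕1⊕1⊕1⊕0⊕1⊕1⊕1 = 0
s8 (pos 8,9,10,11,12,13,14,15): 1⊕1⊕1⊕1⊕0⊕1⊕1⊕1 = 1
Syndrome s8…s1 = 1011 → error at position 11.
Flip position 11: 001011111110111 → 001011111100111
Read data bits from positions 3,5,6,7,9,10,11,12,13,14,15: 11111100111

11111100111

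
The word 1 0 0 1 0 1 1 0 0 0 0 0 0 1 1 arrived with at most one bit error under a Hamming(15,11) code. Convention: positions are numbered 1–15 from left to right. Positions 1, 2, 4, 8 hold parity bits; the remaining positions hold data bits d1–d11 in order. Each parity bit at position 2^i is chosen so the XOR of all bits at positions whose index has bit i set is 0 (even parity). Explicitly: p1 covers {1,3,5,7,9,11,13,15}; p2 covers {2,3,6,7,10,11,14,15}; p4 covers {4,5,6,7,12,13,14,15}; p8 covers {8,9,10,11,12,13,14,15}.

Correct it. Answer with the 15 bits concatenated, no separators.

100111100000011

s1 (pos 1,3,5,7,9,11,13,15): 1⊕0⊕0⊕1⊕0⊕0⊕0⊕1 = 1
s2 (pos 2,3,6,7,10,11,14,15): 0⊕0⊕1⊕1⊕0⊕0⊕1⊕1 = 0
s4 (pos 4,5,6,7,12,13,14,15): 1⊕0⊕1⊕1⊕0⊕0⊕1⊕1 = 1
s8 (pos 8,9,10,11,12,13,14,15): 0⊕0⊕0⊕0⊕0⊕0⊕1⊕1 = 0
Syndrome s8…s1 = 0101 → error at position 5.
Flip position 5: 100101100000011 → 100111100000011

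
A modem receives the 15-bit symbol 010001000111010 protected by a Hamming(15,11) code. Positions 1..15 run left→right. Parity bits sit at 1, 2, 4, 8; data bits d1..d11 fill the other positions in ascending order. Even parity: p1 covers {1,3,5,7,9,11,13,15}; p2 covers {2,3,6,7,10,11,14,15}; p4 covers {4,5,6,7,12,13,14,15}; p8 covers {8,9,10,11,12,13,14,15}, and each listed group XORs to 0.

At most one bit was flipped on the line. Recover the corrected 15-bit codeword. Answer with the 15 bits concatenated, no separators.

s1 (pos 1,3,5,7,9,11,13,15): 0⊕0⊕0⊕0⊕0⊕1⊕0⊕0 = 1
s2 (pos 2,3,6,7,10,11,14,15): 1⊕0⊕1⊕0⊕1⊕1⊕1⊕0 = 1
s4 (pos 4,5,6,7,12,13,14,15): 0⊕0⊕1⊕0⊕1⊕0⊕1⊕0 = 1
s8 (pos 8,9,10,11,12,13,14,15): 0⊕0⊕1⊕1⊕1⊕0⊕1⊕0 = 0
Syndrome s8…s1 = 0111 → error at position 7.
Flip position 7: 010001000111010 → 010001100111010

010001100111010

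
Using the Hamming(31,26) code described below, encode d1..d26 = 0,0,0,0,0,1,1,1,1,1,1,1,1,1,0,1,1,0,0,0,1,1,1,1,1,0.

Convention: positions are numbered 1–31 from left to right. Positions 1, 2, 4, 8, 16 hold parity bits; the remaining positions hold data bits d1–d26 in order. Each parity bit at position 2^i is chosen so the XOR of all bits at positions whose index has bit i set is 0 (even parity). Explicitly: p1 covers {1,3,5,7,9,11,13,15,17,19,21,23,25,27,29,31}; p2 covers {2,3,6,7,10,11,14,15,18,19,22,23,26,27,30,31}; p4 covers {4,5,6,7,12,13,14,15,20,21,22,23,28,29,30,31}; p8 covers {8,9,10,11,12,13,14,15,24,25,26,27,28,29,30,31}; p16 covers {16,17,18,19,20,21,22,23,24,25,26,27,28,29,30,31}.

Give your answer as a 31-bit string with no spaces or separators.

Place data at non-parity positions: p1 p2 0 p4 0 0 0 p8 0 1 1 1 1 1 1 p16 1 1 1 0 1 1 0 0 0 1 1 1 1 1 0
p1 (pos 1,3,5,7,9,11,13,15,17,19,21,23,25,27,29,31): XOR of data positions = 0⊕0⊕0⊕0⊕1⊕1⊕1⊕1⊕1⊕1⊕0⊕0⊕1⊕1⊕0 = 0
p2 (pos 2,3,6,7,10,11,14,15,18,19,22,23,26,27,30,31): XOR of data positions = 0⊕0⊕0⊕1⊕1⊕1⊕1⊕1⊕1⊕1⊕0⊕1⊕1⊕1⊕0 = 0
p4 (pos 4,5,6,7,12,13,14,15,20,21,22,23,28,29,30,31): XOR of data positions = 0⊕0⊕0⊕1⊕1⊕1⊕1⊕0⊕1⊕1⊕0⊕1⊕1⊕1⊕0 = 1
p8 (pos 8,9,10,11,12,13,14,15,24,25,26,27,28,29,30,31): XOR of data positions = 0⊕1⊕1⊕1⊕1⊕1⊕1⊕0⊕0⊕1⊕1⊕1⊕1⊕1⊕0 = 1
p16 (pos 16,17,18,19,20,21,22,23,24,25,26,27,28,29,30,31): XOR of data positions = 1⊕1⊕1⊕0⊕1⊕1⊕0⊕0⊕0⊕1⊕1⊕1⊕1⊕1⊕0 = 0
Codeword: 0001000101111110111011000111110

0001000101111110111011000111110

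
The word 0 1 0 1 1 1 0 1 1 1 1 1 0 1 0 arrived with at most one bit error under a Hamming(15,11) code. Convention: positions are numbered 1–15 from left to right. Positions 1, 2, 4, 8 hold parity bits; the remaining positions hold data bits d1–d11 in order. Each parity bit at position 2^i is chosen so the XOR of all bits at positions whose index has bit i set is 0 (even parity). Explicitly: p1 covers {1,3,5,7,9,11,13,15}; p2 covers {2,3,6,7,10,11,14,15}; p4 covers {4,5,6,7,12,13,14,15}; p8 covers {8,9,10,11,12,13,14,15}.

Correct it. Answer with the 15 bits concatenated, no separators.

s1 (pos 1,3,5,7,9,11,13,15): 0⊕0⊕1⊕0⊕1⊕1⊕0⊕0 = 1
s2 (pos 2,3,6,7,10,11,14,15): 1⊕0⊕1⊕0⊕1⊕1⊕1⊕0 = 1
s4 (pos 4,5,6,7,12,13,14,15): 1⊕1⊕1⊕0⊕1⊕0⊕1⊕0 = 1
s8 (pos 8,9,10,11,12,13,14,15): 1⊕1⊕1⊕1⊕1⊕0⊕1⊕0 = 0
Syndrome s8…s1 = 0111 → error at position 7.
Flip position 7: 010111011111010 → 010111111111010

010111111111010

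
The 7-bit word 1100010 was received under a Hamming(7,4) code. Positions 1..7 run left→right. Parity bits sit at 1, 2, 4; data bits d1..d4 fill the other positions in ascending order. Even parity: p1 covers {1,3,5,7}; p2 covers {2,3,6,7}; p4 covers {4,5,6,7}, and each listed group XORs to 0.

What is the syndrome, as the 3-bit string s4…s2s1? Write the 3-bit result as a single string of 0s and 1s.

s1 (pos 1,3,5,7): 1⊕0⊕0⊕0 = 1
s2 (pos 2,3,6,7): 1⊕0⊕1⊕0 = 0
s4 (pos 4,5,6,7): 0⊕0⊕1⊕0 = 1
Syndrome s4…s1 = 101 → error at position 5.

101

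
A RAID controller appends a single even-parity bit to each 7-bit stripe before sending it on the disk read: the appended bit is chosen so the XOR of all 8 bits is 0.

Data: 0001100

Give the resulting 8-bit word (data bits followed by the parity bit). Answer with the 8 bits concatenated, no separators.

XOR of the 7 data bits: 0⊕0⊕0⊕1⊕1⊕0⊕0 = 0
Parity bit = 0 (so all 8 bits XOR to 0).

00011000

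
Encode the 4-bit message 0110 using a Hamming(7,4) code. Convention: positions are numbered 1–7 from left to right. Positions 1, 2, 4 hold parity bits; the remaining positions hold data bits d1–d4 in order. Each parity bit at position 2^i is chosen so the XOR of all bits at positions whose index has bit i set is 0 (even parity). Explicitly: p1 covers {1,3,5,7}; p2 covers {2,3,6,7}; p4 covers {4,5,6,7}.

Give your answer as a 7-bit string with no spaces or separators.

1100110

Place data at non-parity positions: p1 p2 0 p4 1 1 0
p1 (pos 1,3,5,7): XOR of data positions = 0⊕1⊕0 = 1
p2 (pos 2,3,6,7): XOR of data positions = 0⊕1⊕0 = 1
p4 (pos 4,5,6,7): XOR of data positions = 1⊕1⊕0 = 0
Codeword: 1100110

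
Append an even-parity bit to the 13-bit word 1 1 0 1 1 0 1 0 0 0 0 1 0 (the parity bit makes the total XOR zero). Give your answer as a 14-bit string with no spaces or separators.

11011010000100

XOR of the 13 data bits: 1⊕1⊕0⊕1⊕1⊕0⊕1⊕0⊕0⊕0⊕0⊕1⊕0 = 0
Parity bit = 0 (so all 14 bits XOR to 0).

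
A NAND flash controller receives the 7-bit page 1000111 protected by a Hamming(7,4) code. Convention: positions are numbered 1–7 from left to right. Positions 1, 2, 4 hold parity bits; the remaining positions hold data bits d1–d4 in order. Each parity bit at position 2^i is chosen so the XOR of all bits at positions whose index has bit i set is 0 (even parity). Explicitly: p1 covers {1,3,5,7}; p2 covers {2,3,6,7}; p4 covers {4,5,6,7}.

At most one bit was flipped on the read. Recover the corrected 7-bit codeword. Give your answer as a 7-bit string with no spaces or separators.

s1 (pos 1,3,5,7): 1⊕0⊕1⊕1 = 1
s2 (pos 2,3,6,7): 0⊕0⊕1⊕1 = 0
s4 (pos 4,5,6,7): 0⊕1⊕1⊕1 = 1
Syndrome s4…s1 = 101 → error at position 5.
Flip position 5: 1000111 → 1000011

1000011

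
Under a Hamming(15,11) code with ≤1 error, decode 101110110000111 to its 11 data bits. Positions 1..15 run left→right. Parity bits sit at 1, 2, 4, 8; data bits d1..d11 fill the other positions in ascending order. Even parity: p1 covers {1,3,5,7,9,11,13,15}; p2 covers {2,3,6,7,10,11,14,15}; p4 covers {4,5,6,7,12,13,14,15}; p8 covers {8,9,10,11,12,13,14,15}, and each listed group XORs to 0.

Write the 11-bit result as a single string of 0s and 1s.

11010000111

s1 (pos 1,3,5,7,9,11,13,15): 1⊕1⊕1⊕1⊕0⊕0⊕1⊕1 = 0
s2 (pos 2,3,6,7,10,11,14,15): 0⊕1⊕0⊕1⊕0⊕0⊕1⊕1 = 0
s4 (pos 4,5,6,7,12,13,14,15): 1⊕1⊕0⊕1⊕0⊕1⊕1⊕1 = 0
s8 (pos 8,9,10,11,12,13,14,15): 1⊕0⊕0⊕0⊕0⊕1⊕1⊕1 = 0
Syndrome s8…s1 = 0000 → no error.
Read data bits from positions 3,5,6,7,9,10,11,12,13,14,15: 11010000111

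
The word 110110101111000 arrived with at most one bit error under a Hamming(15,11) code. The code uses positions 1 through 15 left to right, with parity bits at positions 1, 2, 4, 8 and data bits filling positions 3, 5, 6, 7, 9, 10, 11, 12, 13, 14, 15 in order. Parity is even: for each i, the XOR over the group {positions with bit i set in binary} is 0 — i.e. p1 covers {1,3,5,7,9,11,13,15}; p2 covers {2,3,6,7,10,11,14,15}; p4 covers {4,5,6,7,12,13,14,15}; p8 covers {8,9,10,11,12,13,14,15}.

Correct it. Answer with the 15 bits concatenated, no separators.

s1 (pos 1,3,5,7,9,11,13,15): 1⊕0⊕1⊕1⊕1⊕1⊕0⊕0 = 1
s2 (pos 2,3,6,7,10,11,14,15): 1⊕0⊕0⊕1⊕1⊕1⊕0⊕0 = 0
s4 (pos 4,5,6,7,12,13,14,15): 1⊕1⊕0⊕1⊕1⊕0⊕0⊕0 = 0
s8 (pos 8,9,10,11,12,13,14,15): 0⊕1⊕1⊕1⊕1⊕0⊕0⊕0 = 0
Syndrome s8…s1 = 0001 → error at position 1.
Flip position 1: 110110101111000 → 010110101111000

010110101111000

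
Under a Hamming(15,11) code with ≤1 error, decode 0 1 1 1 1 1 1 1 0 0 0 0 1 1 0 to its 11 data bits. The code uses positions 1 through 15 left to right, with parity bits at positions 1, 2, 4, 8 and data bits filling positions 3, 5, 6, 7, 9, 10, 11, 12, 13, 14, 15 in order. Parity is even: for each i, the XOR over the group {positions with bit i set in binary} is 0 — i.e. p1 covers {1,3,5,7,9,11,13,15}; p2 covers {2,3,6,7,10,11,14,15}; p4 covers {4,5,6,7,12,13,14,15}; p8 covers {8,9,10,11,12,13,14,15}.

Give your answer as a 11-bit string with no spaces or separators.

11110100110

s1 (pos 1,3,5,7,9,11,13,15): 0⊕1⊕1⊕1⊕0⊕0⊕1⊕0 = 0
s2 (pos 2,3,6,7,10,11,14,15): 1⊕1⊕1⊕1⊕0⊕0⊕1⊕0 = 1
s4 (pos 4,5,6,7,12,13,14,15): 1⊕1⊕1⊕1⊕0⊕1⊕1⊕0 = 0
s8 (pos 8,9,10,11,12,13,14,15): 1⊕0⊕0⊕0⊕0⊕1⊕1⊕0 = 1
Syndrome s8…s1 = 1010 → error at position 10.
Flip position 10: 011111110000110 → 011111110100110
Read data bits from positions 3,5,6,7,9,10,11,12,13,14,15: 11110100110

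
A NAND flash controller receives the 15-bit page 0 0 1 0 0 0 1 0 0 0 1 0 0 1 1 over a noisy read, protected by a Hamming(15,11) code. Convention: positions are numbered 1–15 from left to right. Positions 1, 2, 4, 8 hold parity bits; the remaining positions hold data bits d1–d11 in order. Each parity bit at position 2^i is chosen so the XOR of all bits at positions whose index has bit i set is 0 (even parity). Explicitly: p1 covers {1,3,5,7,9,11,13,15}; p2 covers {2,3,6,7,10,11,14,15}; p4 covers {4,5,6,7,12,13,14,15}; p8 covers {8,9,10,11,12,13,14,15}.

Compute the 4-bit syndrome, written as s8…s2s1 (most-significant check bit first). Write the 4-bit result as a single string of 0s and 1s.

1110

s1 (pos 1,3,5,7,9,11,13,15): 0⊕1⊕0⊕1⊕0⊕1⊕0⊕1 = 0
s2 (pos 2,3,6,7,10,11,14,15): 0⊕1⊕0⊕1⊕0⊕1⊕1⊕1 = 1
s4 (pos 4,5,6,7,12,13,14,15): 0⊕0⊕0⊕1⊕0⊕0⊕1⊕1 = 1
s8 (pos 8,9,10,11,12,13,14,15): 0⊕0⊕0⊕1⊕0⊕0⊕1⊕1 = 1
Syndrome s8…s1 = 1110 → error at position 14.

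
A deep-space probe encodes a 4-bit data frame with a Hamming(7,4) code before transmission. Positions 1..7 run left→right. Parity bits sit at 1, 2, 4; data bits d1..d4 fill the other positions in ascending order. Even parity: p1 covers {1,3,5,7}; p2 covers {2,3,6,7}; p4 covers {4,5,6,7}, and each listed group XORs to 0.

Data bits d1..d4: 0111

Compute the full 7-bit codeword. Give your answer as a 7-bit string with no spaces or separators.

Place data at non-parity positions: p1 p2 0 p4 1 1 1
p1 (pos 1,3,5,7): XOR of data positions = 0⊕1⊕1 = 0
p2 (pos 2,3,6,7): XOR of data positions = 0⊕1⊕1 = 0
p4 (pos 4,5,6,7): XOR of data positions = 1⊕1⊕1 = 1
Codeword: 0001111

0001111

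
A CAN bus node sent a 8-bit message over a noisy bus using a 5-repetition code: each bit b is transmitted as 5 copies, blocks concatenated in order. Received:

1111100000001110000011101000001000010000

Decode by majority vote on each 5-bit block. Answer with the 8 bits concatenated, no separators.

10101000

Block 1 (11111): 5 ones → 1
Block 2 (00000): 0 ones → 0
Block 3 (00111): 3 ones → 1
Block 4 (00000): 0 ones → 0
Block 5 (11101): 4 ones → 1
Block 6 (00000): 0 ones → 0
Block 7 (10000): 1 one → 0
Block 8 (10000): 1 one → 0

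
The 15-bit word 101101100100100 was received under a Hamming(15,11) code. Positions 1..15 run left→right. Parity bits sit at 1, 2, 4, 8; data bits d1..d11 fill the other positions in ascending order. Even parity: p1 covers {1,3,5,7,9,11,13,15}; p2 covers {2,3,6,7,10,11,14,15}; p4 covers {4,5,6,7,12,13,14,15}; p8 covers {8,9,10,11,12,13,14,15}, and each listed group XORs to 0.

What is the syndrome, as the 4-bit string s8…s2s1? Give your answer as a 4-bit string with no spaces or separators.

s1 (pos 1,3,5,7,9,11,13,15): 1⊕1⊕0⊕1⊕0⊕0⊕1⊕0 = 0
s2 (pos 2,3,6,7,10,11,14,15): 0⊕1⊕1⊕1⊕1⊕0⊕0⊕0 = 0
s4 (pos 4,5,6,7,12,13,14,15): 1⊕0⊕1⊕1⊕0⊕1⊕0⊕0 = 0
s8 (pos 8,9,10,11,12,13,14,15): 0⊕0⊕1⊕0⊕0⊕1⊕0⊕0 = 0
Syndrome s8…s1 = 0000 → no error.

0000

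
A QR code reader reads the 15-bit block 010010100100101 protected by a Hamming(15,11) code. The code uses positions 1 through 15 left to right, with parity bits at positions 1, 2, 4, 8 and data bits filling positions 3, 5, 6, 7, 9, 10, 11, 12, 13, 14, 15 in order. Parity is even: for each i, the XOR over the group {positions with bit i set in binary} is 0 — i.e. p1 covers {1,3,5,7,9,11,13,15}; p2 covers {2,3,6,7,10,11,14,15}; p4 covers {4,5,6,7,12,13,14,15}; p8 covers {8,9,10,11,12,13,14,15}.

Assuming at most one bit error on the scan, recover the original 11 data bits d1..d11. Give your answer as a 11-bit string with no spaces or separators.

s1 (pos 1,3,5,7,9,11,13,15): 0⊕0⊕1⊕1⊕0⊕0⊕1⊕1 = 0
s2 (pos 2,3,6,7,10,11,14,15): 1⊕0⊕0⊕1⊕1⊕0⊕0⊕1 = 0
s4 (pos 4,5,6,7,12,13,14,15): 0⊕1⊕0⊕1⊕0⊕1⊕0⊕1 = 0
s8 (pos 8,9,10,11,12,13,14,15): 0⊕0⊕1⊕0⊕0⊕1⊕0⊕1 = 1
Syndrome s8…s1 = 1000 → error at position 8.
Flip position 8: 010010100100101 → 010010110100101
Read data bits from positions 3,5,6,7,9,10,11,12,13,14,15: 01010100101

01010100101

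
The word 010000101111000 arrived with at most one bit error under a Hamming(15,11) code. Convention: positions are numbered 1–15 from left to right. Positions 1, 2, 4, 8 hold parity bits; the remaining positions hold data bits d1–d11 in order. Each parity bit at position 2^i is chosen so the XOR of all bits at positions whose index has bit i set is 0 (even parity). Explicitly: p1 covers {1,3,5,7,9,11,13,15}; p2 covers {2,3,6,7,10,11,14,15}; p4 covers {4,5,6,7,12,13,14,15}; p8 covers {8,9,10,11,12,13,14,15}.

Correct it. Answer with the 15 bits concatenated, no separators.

110000101111000

s1 (pos 1,3,5,7,9,11,13,15): 0⊕0⊕0⊕1⊕1⊕1⊕0⊕0 = 1
s2 (pos 2,3,6,7,10,11,14,15): 1⊕0⊕0⊕1⊕1⊕1⊕0⊕0 = 0
s4 (pos 4,5,6,7,12,13,14,15): 0⊕0⊕0⊕1⊕1⊕0⊕0⊕0 = 0
s8 (pos 8,9,10,11,12,13,14,15): 0⊕1⊕1⊕1⊕1⊕0⊕0⊕0 = 0
Syndrome s8…s1 = 0001 → error at position 1.
Flip position 1: 010000101111000 → 110000101111000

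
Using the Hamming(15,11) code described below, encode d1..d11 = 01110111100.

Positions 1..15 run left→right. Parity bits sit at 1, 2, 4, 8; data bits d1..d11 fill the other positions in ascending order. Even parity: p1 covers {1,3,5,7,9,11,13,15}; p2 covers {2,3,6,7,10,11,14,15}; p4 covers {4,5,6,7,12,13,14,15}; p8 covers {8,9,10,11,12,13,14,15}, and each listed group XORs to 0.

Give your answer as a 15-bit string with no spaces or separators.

000111100111100

Place data at non-parity positions: p1 p2 0 p4 1 1 1 p8 0 1 1 1 1 0 0
p1 (pos 1,3,5,7,9,11,13,15): XOR of data positions = 0⊕1⊕1⊕0⊕1⊕1⊕0 = 0
p2 (pos 2,3,6,7,10,11,14,15): XOR of data positions = 0⊕1⊕1⊕1⊕1⊕0⊕0 = 0
p4 (pos 4,5,6,7,12,13,14,15): XOR of data positions = 1⊕1⊕1⊕1⊕1⊕0⊕0 = 1
p8 (pos 8,9,10,11,12,13,14,15): XOR of data positions = 0⊕1⊕1⊕1⊕1⊕0⊕0 = 0
Codeword: 000111100111100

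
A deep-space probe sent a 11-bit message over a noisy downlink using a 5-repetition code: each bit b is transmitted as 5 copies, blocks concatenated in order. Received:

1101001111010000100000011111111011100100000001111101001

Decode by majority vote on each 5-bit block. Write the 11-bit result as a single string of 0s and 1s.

Block 1 (11010): 3 ones → 1
Block 2 (01111): 4 ones → 1
Block 3 (01000): 1 one → 0
Block 4 (01000): 1 one → 0
Block 5 (00011): 2 ones → 0
Block 6 (11111): 5 ones → 1
Block 7 (10111): 4 ones → 1
Block 8 (00100): 1 one → 0
Block 9 (00000): 0 ones → 0
Block 10 (11111): 5 ones → 1
Block 11 (01001): 2 ones → 0

11000110010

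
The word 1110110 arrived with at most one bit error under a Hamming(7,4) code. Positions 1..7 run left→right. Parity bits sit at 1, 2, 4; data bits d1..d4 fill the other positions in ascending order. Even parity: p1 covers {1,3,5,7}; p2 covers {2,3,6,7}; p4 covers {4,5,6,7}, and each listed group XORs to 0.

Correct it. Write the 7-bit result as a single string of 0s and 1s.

1100110

s1 (pos 1,3,5,7): 1⊕1⊕1⊕0 = 1
s2 (pos 2,3,6,7): 1⊕1⊕1⊕0 = 1
s4 (pos 4,5,6,7): 0⊕1⊕1⊕0 = 0
Syndrome s4…s1 = 011 → error at position 3.
Flip position 3: 1110110 → 1100110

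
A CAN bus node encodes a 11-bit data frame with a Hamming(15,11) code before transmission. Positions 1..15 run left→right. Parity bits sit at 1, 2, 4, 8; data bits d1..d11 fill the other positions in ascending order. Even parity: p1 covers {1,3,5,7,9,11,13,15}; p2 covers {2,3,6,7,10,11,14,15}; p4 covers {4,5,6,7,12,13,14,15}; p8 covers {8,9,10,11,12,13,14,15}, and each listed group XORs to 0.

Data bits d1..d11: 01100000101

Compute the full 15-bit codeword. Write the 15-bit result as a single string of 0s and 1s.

100011000000101

Place data at non-parity positions: p1 p2 0 p4 1 1 0 p8 0 0 0 0 1 0 1
p1 (pos 1,3,5,7,9,11,13,15): XOR of data positions = 0⊕1⊕0⊕0⊕0⊕1⊕1 = 1
p2 (pos 2,3,6,7,10,11,14,15): XOR of data positions = 0⊕1⊕0⊕0⊕0⊕0⊕1 = 0
p4 (pos 4,5,6,7,12,13,14,15): XOR of data positions = 1⊕1⊕0⊕0⊕1⊕0⊕1 = 0
p8 (pos 8,9,10,11,12,13,14,15): XOR of data positions = 0⊕0⊕0⊕0⊕1⊕0⊕1 = 0
Codeword: 100011000000101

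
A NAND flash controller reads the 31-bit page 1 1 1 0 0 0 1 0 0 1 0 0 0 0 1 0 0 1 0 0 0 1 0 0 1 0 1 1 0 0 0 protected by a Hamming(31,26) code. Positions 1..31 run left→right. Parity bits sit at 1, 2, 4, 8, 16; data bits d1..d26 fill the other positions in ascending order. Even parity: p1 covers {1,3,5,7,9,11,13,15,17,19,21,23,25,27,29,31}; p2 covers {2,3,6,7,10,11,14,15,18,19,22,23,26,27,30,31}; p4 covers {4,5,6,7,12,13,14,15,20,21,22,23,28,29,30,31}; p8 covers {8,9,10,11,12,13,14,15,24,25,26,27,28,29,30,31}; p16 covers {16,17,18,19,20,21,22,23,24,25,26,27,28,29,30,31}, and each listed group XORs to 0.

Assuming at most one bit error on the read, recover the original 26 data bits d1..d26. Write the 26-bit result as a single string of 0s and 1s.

s1 (pos 1,3,5,7,9,11,13,15,17,19,21,23,25,27,29,31): 1⊕1⊕0⊕1⊕0⊕0⊕0⊕1⊕0⊕0⊕0⊕0⊕1⊕1⊕0⊕0 = 0
s2 (pos 2,3,6,7,10,11,14,15,18,19,22,23,26,27,30,31): 1⊕1⊕0⊕1⊕1⊕0⊕0⊕1⊕1⊕0⊕1⊕0⊕0⊕1⊕0⊕0 = 0
s4 (pos 4,5,6,7,12,13,14,15,20,21,22,23,28,29,30,31): 0⊕0⊕0⊕1⊕0⊕0⊕0⊕1⊕0⊕0⊕1⊕0⊕1⊕0⊕0⊕0 = 0
s8 (pos 8,9,10,11,12,13,14,15,24,25,26,27,28,29,30,31): 0⊕0⊕1⊕0⊕0⊕0⊕0⊕1⊕0⊕1⊕0⊕1⊕1⊕0⊕0⊕0 = 1
s16 (pos 16,17,18,19,20,21,22,23,24,25,26,27,28,29,30,31): 0⊕0⊕1⊕0⊕0⊕0⊕1⊕0⊕0⊕1⊕0⊕1⊕1⊕0⊕0⊕0 = 1
Syndrome s16…s1 = 11000 → error at position 24.
Flip position 24: 1110001001000010010001001011000 → 1110001001000010010001011011000
Read data bits from positions 3,5,6,7,9,10,11,12,13,14,15,17,18,19,20,21,22,23,24,25,26,27,28,29,30,31: 10010100001010001011011000

10010100001010001011011000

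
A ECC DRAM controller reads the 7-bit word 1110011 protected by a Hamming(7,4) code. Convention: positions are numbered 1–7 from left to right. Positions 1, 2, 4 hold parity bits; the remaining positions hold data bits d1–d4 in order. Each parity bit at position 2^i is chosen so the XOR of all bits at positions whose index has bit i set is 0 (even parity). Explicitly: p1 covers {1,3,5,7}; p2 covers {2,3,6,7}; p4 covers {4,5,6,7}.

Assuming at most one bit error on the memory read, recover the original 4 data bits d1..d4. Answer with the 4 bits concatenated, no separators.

1011

s1 (pos 1,3,5,7): 1⊕1⊕0⊕1 = 1
s2 (pos 2,3,6,7): 1⊕1⊕1⊕1 = 0
s4 (pos 4,5,6,7): 0⊕0⊕1⊕1 = 0
Syndrome s4…s1 = 001 → error at position 1.
Flip position 1: 1110011 → 0110011
Read data bits from positions 3,5,6,7: 1011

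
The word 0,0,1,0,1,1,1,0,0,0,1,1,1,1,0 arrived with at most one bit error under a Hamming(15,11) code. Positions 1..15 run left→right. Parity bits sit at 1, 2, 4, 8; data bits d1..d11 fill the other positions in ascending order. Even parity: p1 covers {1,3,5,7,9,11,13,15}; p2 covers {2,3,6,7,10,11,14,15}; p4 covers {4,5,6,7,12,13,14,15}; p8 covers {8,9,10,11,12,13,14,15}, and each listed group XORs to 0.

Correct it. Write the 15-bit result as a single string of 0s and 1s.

s1 (pos 1,3,5,7,9,11,13,15): 0⊕1⊕1⊕1⊕0⊕1⊕1⊕0 = 1
s2 (pos 2,3,6,7,10,11,14,15): 0⊕1⊕1⊕1⊕0⊕1⊕1⊕0 = 1
s4 (pos 4,5,6,7,12,13,14,15): 0⊕1⊕1⊕1⊕1⊕1⊕1⊕0 = 0
s8 (pos 8,9,10,11,12,13,14,15): 0⊕0⊕0⊕1⊕1⊕1⊕1⊕0 = 0
Syndrome s8…s1 = 0011 → error at position 3.
Flip position 3: 001011100011110 → 000011100011110

000011100011110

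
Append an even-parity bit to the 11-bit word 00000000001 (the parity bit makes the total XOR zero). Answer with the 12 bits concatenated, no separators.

XOR of the 11 data bits: 0⊕0⊕0⊕0⊕0⊕0⊕0⊕0⊕0⊕0⊕1 = 1
Parity bit = 1 (so all 12 bits XOR to 0).

000000000011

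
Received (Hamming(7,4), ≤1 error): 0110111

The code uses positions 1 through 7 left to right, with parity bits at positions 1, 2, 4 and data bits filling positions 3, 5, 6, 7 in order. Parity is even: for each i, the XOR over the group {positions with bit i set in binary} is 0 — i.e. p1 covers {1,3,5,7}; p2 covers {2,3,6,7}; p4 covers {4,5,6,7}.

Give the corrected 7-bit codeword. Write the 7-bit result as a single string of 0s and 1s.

s1 (pos 1,3,5,7): 0⊕1⊕1⊕1 = 1
s2 (pos 2,3,6,7): 1⊕1⊕1⊕1 = 0
s4 (pos 4,5,6,7): 0⊕1⊕1⊕1 = 1
Syndrome s4…s1 = 101 → error at position 5.
Flip position 5: 0110111 → 0110011

0110011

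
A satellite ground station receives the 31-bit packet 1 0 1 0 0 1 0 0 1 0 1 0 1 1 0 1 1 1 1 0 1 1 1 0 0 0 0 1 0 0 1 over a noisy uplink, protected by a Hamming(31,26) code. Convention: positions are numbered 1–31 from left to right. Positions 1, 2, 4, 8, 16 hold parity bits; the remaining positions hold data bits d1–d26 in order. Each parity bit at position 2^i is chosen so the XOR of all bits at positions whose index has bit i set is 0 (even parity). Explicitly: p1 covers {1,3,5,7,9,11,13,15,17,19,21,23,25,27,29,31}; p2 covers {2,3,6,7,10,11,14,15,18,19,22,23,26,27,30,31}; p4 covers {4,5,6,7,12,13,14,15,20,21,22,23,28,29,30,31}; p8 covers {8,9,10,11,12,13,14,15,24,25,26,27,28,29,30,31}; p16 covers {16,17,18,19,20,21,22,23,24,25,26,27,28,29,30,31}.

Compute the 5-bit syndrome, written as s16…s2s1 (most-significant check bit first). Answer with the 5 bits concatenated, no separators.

s1 (pos 1,3,5,7,9,11,13,15,17,19,21,23,25,27,29,31): 1⊕1⊕0⊕0⊕1⊕1⊕1⊕0⊕1⊕1⊕1⊕1⊕0⊕0⊕0⊕1 = 0
s2 (pos 2,3,6,7,10,11,14,15,18,19,22,23,26,27,30,31): 0⊕1⊕1⊕0⊕0⊕1⊕1⊕0⊕1⊕1⊕1⊕1⊕0⊕0⊕0⊕1 = 1
s4 (pos 4,5,6,7,12,13,14,15,20,21,22,23,28,29,30,31): 0⊕0⊕1⊕0⊕0⊕1⊕1⊕0⊕0⊕1⊕1⊕1⊕1⊕0⊕0⊕1 = 0
s8 (pos 8,9,10,11,12,13,14,15,24,25,26,27,28,29,30,31): 0⊕1⊕0⊕1⊕0⊕1⊕1⊕0⊕0⊕0⊕0⊕0⊕1⊕0⊕0⊕1 = 0
s16 (pos 16,17,18,19,20,21,22,23,24,25,26,27,28,29,30,31): 1⊕1⊕1⊕1⊕0⊕1⊕1⊕1⊕0⊕0⊕0⊕0⊕1⊕0⊕0⊕1 = 1
Syndrome s16…s1 = 10010 → error at position 18.

10010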